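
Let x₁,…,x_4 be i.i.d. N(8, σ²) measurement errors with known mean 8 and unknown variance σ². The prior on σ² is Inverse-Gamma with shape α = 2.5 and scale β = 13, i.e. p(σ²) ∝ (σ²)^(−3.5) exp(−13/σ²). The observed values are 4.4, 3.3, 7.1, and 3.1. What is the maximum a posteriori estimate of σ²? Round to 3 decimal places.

σ̂²_MAP = 7.806

Sum of squared deviations about the known mean: SS = (4.4−8)² + (3.3−8)² + (7.1−8)² + (3.1−8)² = 59.87.
The Normal likelihood contributes (σ²)^(−n/2) exp(−SS/(2σ²)), so the posterior is Inverse-Gamma(α + n/2, β + SS/2) = Inverse-Gamma(4.5, 42.935).
The mode of Inverse-Gamma(a, b) is b/(a+1) = 42.935/5.5 ≈ 7.806.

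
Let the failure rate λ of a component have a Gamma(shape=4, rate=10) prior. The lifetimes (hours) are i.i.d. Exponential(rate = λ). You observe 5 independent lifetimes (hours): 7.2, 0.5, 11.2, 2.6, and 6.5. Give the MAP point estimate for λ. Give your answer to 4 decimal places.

λ̂_MAP = 0.2105

The Exponential(rate=λ) likelihood is ∝ λ^n e^(−λΣtᵢ). Here n = 5 and Σtᵢ = 7.2 + 0.5 + 11.2 + 2.6 + 6.5 = 28.
Posterior ∝ λ^3e^(−10λ) · λ^5e^(−28λ) = λ^8e^(−38λ), i.e. Gamma(9, 38).
Mode = (a−1)/b = 8/38 ≈ 0.2105.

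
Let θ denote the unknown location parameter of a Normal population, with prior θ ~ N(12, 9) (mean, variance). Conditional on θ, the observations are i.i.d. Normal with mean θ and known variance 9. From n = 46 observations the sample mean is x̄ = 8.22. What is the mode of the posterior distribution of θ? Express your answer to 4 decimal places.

n = 46, x̄ = 8.22.
For a Normal prior and Normal likelihood with known variance, the posterior is Normal; its mode equals its mean, the precision-weighted average.
Prior precision 1/σ₀² = 1/9; data precision n/σ² = 46/9.
θ̂ = ((1/9)·12 + (46/9)·8.22) / (1/9 + 46/9) = (3251/75)/(47/9) = 9753/1175 ≈ 8.3004.

θ̂_MAP = 8.3004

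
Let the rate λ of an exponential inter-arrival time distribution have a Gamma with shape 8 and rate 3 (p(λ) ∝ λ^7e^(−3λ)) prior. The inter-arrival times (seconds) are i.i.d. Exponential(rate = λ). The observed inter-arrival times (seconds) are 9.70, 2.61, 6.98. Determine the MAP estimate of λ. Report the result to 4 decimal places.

The Exponential(rate=λ) likelihood is ∝ λ^n e^(−λΣtᵢ). Here n = 3 and Σtᵢ = 9.70 + 2.61 + 6.98 = 19.29.
Posterior ∝ λ^7e^(−3λ) · λ^3e^(−19.29λ) = λ^10e^(−22.29λ), i.e. Gamma(11, 22.29).
Mode = (a−1)/b = 10/22.29 ≈ 0.4486.

λ̂_MAP = 0.4486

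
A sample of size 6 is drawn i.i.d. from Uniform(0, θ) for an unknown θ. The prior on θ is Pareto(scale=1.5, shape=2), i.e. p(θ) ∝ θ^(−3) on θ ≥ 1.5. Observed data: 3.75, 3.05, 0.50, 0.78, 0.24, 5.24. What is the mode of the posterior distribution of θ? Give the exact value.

The Uniform(0, θ) likelihood is θ^(−n) for θ ≥ max(xᵢ), zero otherwise. Here max(xᵢ) = 5.24.
Posterior ∝ θ^(−3) · θ^(−6) = θ^(−9) on θ ≥ max(1.5, 5.24) = 5.24.
This density is strictly decreasing in θ, so the posterior mode lies at the lower boundary of the support.

θ̂_MAP = 5.24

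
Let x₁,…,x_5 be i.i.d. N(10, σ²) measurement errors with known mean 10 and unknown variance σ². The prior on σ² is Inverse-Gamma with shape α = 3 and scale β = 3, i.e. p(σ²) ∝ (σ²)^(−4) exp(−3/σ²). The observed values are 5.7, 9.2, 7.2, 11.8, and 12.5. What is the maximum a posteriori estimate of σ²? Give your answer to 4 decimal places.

σ̂²_MAP = 3.2662

Sum of squared deviations about the known mean: SS = (5.7−10)² + (9.2−10)² + (7.2−10)² + (11.8−10)² + (12.5−10)² = 36.46.
The Normal likelihood contributes (σ²)^(−n/2) exp(−SS/(2σ²)), so the posterior is Inverse-Gamma(α + n/2, β + SS/2) = Inverse-Gamma(5.5, 21.23).
The mode of Inverse-Gamma(a, b) is b/(a+1) = 21.23/6.5 ≈ 3.2662.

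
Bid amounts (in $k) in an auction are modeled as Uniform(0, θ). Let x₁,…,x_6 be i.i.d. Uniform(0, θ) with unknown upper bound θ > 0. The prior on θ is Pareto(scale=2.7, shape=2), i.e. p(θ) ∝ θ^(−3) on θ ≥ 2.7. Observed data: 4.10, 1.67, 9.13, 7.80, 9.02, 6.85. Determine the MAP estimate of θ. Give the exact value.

The Uniform(0, θ) likelihood is θ^(−n) for θ ≥ max(xᵢ), zero otherwise. Here max(xᵢ) = 9.13.
Posterior ∝ θ^(−3) · θ^(−6) = θ^(−9) on θ ≥ max(2.7, 9.13) = 9.13.
This density is strictly decreasing in θ, so the posterior mode lies at the lower boundary of the support.

θ̂_MAP = 9.13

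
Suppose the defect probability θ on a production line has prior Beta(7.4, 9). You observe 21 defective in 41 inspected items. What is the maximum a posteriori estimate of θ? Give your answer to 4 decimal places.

θ̂_MAP = 0.4946

Prior: Beta(7.4, 9).
Data: 21 successes in 41 trials. The binomial likelihood contributes θ^21(1−θ)^20, so the posterior is Beta(7.4+21, 9+20) = Beta(28.4, 29).
For Beta(a, b) with a, b > 1 the mode is (a−1)/(a+b−2) = 27.4/55.4 ≈ 0.4946.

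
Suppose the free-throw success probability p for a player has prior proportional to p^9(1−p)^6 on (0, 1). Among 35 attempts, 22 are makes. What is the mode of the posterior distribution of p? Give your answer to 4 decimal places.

The prior density ∝ p^9(1−p)^6 is the kernel of Beta(10, 7).
Data: 22 successes in 35 trials. The binomial likelihood contributes p^22(1−p)^13, so the posterior is Beta(10+22, 7+13) = Beta(32, 20).
For Beta(a, b) with a, b > 1 the mode is (a−1)/(a+b−2) = 31/50 ≈ 0.6200.

p̂_MAP = 0.6200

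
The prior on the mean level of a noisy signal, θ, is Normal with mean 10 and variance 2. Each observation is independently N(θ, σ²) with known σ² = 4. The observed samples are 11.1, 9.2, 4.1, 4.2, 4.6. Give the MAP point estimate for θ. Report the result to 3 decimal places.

θ̂_MAP = 7.600

n = 5; x̄ = (11.1 + 9.2 + 4.1 + 4.2 + 4.6)/5 = 33.2/5 = 6.64.
For a Normal prior and Normal likelihood with known variance, the posterior is Normal; its mode equals its mean, the precision-weighted average.
Prior precision 1/σ₀² = 1/2 = 0.5; data precision n/σ² = 5/4 = 1.25.
θ̂ = (0.5·10 + 1.25·6.64) / (0.5 + 1.25) = 13.3/1.75 = 7.600.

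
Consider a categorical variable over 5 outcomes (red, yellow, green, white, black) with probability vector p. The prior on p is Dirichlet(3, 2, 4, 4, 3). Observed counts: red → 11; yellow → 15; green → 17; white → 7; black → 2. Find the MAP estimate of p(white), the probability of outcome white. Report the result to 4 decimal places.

The posterior is Dirichlet(αᵢ + nᵢ) = Dirichlet(14, 17, 21, 11, 5).
For a Dirichlet(a₁,…,a_K) with all aᵢ > 1, the mode has j-th component (aⱼ − 1)/(Σaᵢ − K).
Here Σaᵢ = 68 and K = 5, so p(white) = (11 − 1)/(68 − 5) = 10/63 ≈ 0.1587.

MAP estimate of p(white) = 0.1587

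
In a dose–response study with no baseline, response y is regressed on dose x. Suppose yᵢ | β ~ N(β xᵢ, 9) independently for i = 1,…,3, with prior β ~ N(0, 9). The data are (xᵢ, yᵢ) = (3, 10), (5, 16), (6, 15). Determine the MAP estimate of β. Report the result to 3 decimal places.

β̂_MAP = 2.817

log p(β | y) = −Σ(yᵢ − βxᵢ)²/(2·9) − β²/(2·9) + const.
Setting the derivative to zero: Σxᵢ(yᵢ − βxᵢ)/9 − β/9 = 0, so β = Σxᵢyᵢ / (Σxᵢ² + σ²/τ²).
Σxᵢyᵢ = 3·10 + 5·16 + 6·15 = 200; Σxᵢ² = 70; σ²/τ² = 1.
β̂_MAP = 200 / (70 + 1) = 200/71 ≈ 2.817.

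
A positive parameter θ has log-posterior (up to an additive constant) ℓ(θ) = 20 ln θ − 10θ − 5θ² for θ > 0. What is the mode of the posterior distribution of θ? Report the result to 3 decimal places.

θ̂_MAP = 1.000

ℓ'(θ) = 20/θ − 10 − 10θ. Setting this to zero and multiplying by θ: 10θ² + 10θ − 20 = 0.
θ = (−10 + √(10² + 4·10·20)) / (2·10) = (−10 + √900) / 20 = (−10 + 30)/20 = 1.
ℓ''(θ) = −20/θ² − 10 < 0, confirming a maximum.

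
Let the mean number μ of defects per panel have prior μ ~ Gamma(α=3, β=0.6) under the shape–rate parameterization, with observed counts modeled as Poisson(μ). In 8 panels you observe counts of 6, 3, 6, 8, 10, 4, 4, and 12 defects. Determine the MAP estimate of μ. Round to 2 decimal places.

μ̂_MAP = 6.40

Σxᵢ = 6+3+6+8+10+4+4+12 = 53, with n = 8.
Posterior ∝ μ^2e^(−0.6μ) · μ^53e^(−8μ) = μ^55e^(−8.6μ), i.e. Gamma(shape=56, rate=8.6).
The mode of a Gamma(a, b) with a ≥ 1 (shape–rate) is (a−1)/b = 55/8.6 ≈ 6.40.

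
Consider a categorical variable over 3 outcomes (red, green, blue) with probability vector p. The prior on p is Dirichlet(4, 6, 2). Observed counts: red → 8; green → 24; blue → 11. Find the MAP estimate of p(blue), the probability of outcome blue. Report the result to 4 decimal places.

The posterior is Dirichlet(αᵢ + nᵢ) = Dirichlet(12, 30, 13).
For a Dirichlet(a₁,…,a_K) with all aᵢ > 1, the mode has j-th component (aⱼ − 1)/(Σaᵢ − K).
Here Σaᵢ = 55 and K = 3, so p(blue) = (13 − 1)/(55 − 3) = 12/52 ≈ 0.2308.

MAP estimate of p(blue) = 0.2308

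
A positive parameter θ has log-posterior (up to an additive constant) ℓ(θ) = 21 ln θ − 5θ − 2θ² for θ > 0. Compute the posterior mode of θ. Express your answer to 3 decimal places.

θ̂_MAP = 1.750

ℓ'(θ) = 21/θ − 5 − 4θ. Setting this to zero and multiplying by θ: 4θ² + 5θ − 21 = 0.
θ = (−5 + √(5² + 4·4·21)) / (2·4) = (−5 + √361) / 8 = (−5 + 19)/8 = 7/4.
ℓ''(θ) = −21/θ² − 4 < 0, confirming a maximum.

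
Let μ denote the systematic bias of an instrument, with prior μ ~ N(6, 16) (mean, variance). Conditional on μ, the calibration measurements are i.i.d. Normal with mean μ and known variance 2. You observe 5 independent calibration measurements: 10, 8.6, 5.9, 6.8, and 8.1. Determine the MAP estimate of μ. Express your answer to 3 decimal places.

n = 5; x̄ = (10 + 8.6 + 5.9 + 6.8 + 8.1)/5 = 39.4/5 = 7.88.
For a Normal prior and Normal likelihood with known variance, the posterior is Normal; its mode equals its mean, the precision-weighted average.
Prior precision 1/σ₀² = 1/16 = 0.0625; data precision n/σ² = 5/2 = 2.5.
μ̂ = (0.0625·6 + 2.5·7.88) / (0.0625 + 2.5) = 20.075/2.5625 = 1606/205 ≈ 7.834.

μ̂_MAP = 7.834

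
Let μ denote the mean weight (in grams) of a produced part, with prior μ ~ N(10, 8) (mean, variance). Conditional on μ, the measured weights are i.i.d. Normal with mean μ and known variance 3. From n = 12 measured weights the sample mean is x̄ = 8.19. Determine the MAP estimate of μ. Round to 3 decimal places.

μ̂_MAP = 8.245

n = 12, x̄ = 8.19.
For a Normal prior and Normal likelihood with known variance, the posterior is Normal; its mode equals its mean, the precision-weighted average.
Prior precision 1/σ₀² = 1/8 = 0.125; data precision n/σ² = 12/3 = 4.
μ̂ = (0.125·10 + 4·8.19) / (0.125 + 4) = 34.01/4.125 = 6802/825 ≈ 8.245.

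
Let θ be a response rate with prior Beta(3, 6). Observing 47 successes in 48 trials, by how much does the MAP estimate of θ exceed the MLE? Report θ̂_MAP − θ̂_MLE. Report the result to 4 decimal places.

MAP − MLE = -0.0883

Posterior is Beta(50, 7); MAP = (50−1)/(57−2) = 49/55 ≈ 0.89091.
MLE ignores the prior: θ̂_MLE = k/n = 47/48 ≈ 0.97917.
Difference = 49/55 − 47/48 = -233/2640 ≈ -0.0883.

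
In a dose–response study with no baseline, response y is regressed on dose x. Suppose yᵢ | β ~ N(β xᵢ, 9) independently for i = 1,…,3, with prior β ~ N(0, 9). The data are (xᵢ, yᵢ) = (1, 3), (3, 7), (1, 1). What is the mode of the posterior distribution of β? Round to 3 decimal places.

log p(β | y) = −Σ(yᵢ − βxᵢ)²/(2·9) − β²/(2·9) + const.
Setting the derivative to zero: Σxᵢ(yᵢ − βxᵢ)/9 − β/9 = 0, so β = Σxᵢyᵢ / (Σxᵢ² + σ²/τ²).
Σxᵢyᵢ = 1·3 + 3·7 + 1·1 = 25; Σxᵢ² = 11; σ²/τ² = 1.
β̂_MAP = 25 / (11 + 1) = 25/12 ≈ 2.083.

β̂_MAP = 2.083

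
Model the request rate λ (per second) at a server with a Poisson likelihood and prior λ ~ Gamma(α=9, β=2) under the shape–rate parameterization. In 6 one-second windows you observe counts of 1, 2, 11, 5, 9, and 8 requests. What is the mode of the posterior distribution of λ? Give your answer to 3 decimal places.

Σxᵢ = 1+2+11+5+9+8 = 36, with n = 6.
Posterior ∝ λ^8e^(−2λ) · λ^36e^(−6λ) = λ^44e^(−8λ), i.e. Gamma(shape=45, rate=8).
The mode of a Gamma(a, b) with a ≥ 1 (shape–rate) is (a−1)/b = 44/8 ≈ 5.500.

λ̂_MAP = 5.500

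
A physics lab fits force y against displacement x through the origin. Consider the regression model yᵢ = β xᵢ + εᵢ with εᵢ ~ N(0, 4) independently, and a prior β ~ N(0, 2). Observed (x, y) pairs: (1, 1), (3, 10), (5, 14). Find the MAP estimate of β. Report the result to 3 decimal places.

β̂_MAP = 2.730

log p(β | y) = −Σ(yᵢ − βxᵢ)²/(2·4) − β²/(2·2) + const.
Setting the derivative to zero: Σxᵢ(yᵢ − βxᵢ)/4 − β/2 = 0, so β = Σxᵢyᵢ / (Σxᵢ² + σ²/τ²).
Σxᵢyᵢ = 1·1 + 3·10 + 5·14 = 101; Σxᵢ² = 35; σ²/τ² = 2.
β̂_MAP = 101 / (35 + 2) = 101/37 ≈ 2.730.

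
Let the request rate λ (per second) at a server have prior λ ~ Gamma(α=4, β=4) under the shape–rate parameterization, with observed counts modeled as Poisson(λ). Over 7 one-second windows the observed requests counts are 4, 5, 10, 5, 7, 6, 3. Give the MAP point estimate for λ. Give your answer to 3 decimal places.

λ̂_MAP = 3.909

Σxᵢ = 4+5+10+5+7+6+3 = 40, with n = 7.
Posterior ∝ λ^3e^(−4λ) · λ^40e^(−7λ) = λ^43e^(−11λ), i.e. Gamma(shape=44, rate=11).
The mode of a Gamma(a, b) with a ≥ 1 (shape–rate) is (a−1)/b = 43/11 ≈ 3.909.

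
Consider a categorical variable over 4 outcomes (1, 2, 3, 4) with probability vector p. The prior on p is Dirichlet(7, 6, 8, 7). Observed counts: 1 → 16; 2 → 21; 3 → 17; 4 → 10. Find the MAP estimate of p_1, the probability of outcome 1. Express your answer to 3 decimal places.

The posterior is Dirichlet(αᵢ + nᵢ) = Dirichlet(23, 27, 25, 17).
For a Dirichlet(a₁,…,a_K) with all aᵢ > 1, the mode has j-th component (aⱼ − 1)/(Σaᵢ − K).
Here Σaᵢ = 92 and K = 4, so p_1 = (23 − 1)/(92 − 4) = 22/88 ≈ 0.250.

MAP estimate: 0.250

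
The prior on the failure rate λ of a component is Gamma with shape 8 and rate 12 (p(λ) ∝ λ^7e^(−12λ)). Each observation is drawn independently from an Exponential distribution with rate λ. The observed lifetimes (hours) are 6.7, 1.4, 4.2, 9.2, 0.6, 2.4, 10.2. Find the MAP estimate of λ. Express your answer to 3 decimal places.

The Exponential(rate=λ) likelihood is ∝ λ^n e^(−λΣtᵢ). Here n = 7 and Σtᵢ = 6.7 + 1.4 + 4.2 + 9.2 + 0.6 + 2.4 + 10.2 = 34.7.
Posterior ∝ λ^7e^(−12λ) · λ^7e^(−34.7λ) = λ^14e^(−46.7λ), i.e. Gamma(15, 46.7).
Mode = (a−1)/b = 14/46.7 ≈ 0.300.

λ̂_MAP = 0.300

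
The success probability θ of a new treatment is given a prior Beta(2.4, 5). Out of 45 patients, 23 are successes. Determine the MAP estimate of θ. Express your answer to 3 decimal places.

Prior: Beta(2.4, 5).
Data: 23 successes in 45 trials. The binomial likelihood contributes θ^23(1−θ)^22, so the posterior is Beta(2.4+23, 5+22) = Beta(25.4, 27).
For Beta(a, b) with a, b > 1 the mode is (a−1)/(a+b−2) = 24.4/50.4 ≈ 0.484.

θ̂_MAP = 0.484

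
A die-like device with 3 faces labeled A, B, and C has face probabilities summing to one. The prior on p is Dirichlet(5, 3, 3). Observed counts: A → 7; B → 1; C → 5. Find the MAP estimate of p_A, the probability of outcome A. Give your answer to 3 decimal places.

The posterior is Dirichlet(αᵢ + nᵢ) = Dirichlet(12, 4, 8).
For a Dirichlet(a₁,…,a_K) with all aᵢ > 1, the mode has j-th component (aⱼ − 1)/(Σaᵢ − K).
Here Σaᵢ = 24 and K = 3, so p_A = (12 − 1)/(24 − 3) = 11/21 ≈ 0.524.

MAP estimate of p_A = 0.524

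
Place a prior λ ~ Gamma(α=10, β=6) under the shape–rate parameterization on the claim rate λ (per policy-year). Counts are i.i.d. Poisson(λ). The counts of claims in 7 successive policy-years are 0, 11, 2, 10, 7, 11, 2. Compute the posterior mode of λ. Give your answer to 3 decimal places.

Σxᵢ = 0+11+2+10+7+11+2 = 43, with n = 7.
Posterior ∝ λ^9e^(−6λ) · λ^43e^(−7λ) = λ^52e^(−13λ), i.e. Gamma(shape=53, rate=13).
The mode of a Gamma(a, b) with a ≥ 1 (shape–rate) is (a−1)/b = 52/13 ≈ 4.000.

λ̂_MAP = 4.000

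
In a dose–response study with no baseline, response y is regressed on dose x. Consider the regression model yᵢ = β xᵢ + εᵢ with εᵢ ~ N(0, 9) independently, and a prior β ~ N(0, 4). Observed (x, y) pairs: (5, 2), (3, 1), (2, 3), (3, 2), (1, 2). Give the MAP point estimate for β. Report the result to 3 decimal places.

β̂_MAP = 0.537

log p(β | y) = −Σ(yᵢ − βxᵢ)²/(2·9) − β²/(2·4) + const.
Setting the derivative to zero: Σxᵢ(yᵢ − βxᵢ)/9 − β/4 = 0, so β = Σxᵢyᵢ / (Σxᵢ² + σ²/τ²).
Σxᵢyᵢ = 5·2 + 3·1 + 2·3 + 3·2 + 1·2 = 27; Σxᵢ² = 48; σ²/τ² = 2.25.
β̂_MAP = 27 / (48 + 2.25) = 27/50.25 ≈ 0.537.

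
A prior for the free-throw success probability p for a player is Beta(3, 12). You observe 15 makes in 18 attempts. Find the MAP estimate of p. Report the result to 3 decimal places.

Prior: Beta(3, 12).
Data: 15 successes in 18 trials. The binomial likelihood contributes p^15(1−p)^3, so the posterior is Beta(3+15, 12+3) = Beta(18, 15).
For Beta(a, b) with a, b > 1 the mode is (a−1)/(a+b−2) = 17/31 ≈ 0.548.

p̂_MAP = 0.548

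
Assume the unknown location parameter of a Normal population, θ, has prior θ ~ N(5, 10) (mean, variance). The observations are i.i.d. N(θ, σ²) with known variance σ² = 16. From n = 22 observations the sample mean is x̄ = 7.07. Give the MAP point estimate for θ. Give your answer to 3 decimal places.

θ̂_MAP = 6.930

n = 22, x̄ = 7.07.
For a Normal prior and Normal likelihood with known variance, the posterior is Normal; its mode equals its mean, the precision-weighted average.
Prior precision 1/σ₀² = 1/10 = 0.1; data precision n/σ² = 22/16 = 1.375.
θ̂ = (0.1·5 + 1.375·7.07) / (0.1 + 1.375) = 10.22125/1.475 = 8177/1180 ≈ 6.930.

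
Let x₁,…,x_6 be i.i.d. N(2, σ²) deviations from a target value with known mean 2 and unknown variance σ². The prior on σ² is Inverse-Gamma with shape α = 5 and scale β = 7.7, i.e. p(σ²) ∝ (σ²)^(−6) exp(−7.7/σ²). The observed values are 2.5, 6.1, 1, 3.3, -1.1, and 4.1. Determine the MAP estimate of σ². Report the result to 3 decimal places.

σ̂²_MAP = 2.732

Sum of squared deviations about the known mean: SS = (2.5−2)² + (6.1−2)² + (1−2)² + (3.3−2)² + (-1.1−2)² + (4.1−2)² = 33.77.
The Normal likelihood contributes (σ²)^(−n/2) exp(−SS/(2σ²)), so the posterior is Inverse-Gamma(α + n/2, β + SS/2) = Inverse-Gamma(8, 24.585).
The mode of Inverse-Gamma(a, b) is b/(a+1) = 24.585/9 ≈ 2.732.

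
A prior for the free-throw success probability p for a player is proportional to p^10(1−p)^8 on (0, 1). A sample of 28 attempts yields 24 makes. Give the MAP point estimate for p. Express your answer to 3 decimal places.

The prior density ∝ p^10(1−p)^8 is the kernel of Beta(11, 9).
Data: 24 successes in 28 trials. The binomial likelihood contributes p^24(1−p)^4, so the posterior is Beta(11+24, 9+4) = Beta(35, 13).
For Beta(a, b) with a, b > 1 the mode is (a−1)/(a+b−2) = 34/46 ≈ 0.739.

p̂_MAP = 0.739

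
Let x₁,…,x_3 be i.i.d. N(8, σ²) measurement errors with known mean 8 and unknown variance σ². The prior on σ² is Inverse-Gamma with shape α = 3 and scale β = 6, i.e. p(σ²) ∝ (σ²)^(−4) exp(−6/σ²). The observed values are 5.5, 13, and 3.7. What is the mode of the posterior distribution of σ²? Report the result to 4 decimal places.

σ̂²_MAP = 5.6127

Sum of squared deviations about the known mean: SS = (5.5−8)² + (13−8)² + (3.7−8)² = 49.74.
The Normal likelihood contributes (σ²)^(−n/2) exp(−SS/(2σ²)), so the posterior is Inverse-Gamma(α + n/2, β + SS/2) = Inverse-Gamma(4.5, 30.87).
The mode of Inverse-Gamma(a, b) is b/(a+1) = 30.87/5.5 ≈ 5.6127.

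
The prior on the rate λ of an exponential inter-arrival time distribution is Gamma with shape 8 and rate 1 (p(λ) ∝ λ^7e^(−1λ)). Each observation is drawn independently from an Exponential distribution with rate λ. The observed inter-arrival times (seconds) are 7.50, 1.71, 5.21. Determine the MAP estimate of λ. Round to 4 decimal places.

λ̂_MAP = 0.6485

The Exponential(rate=λ) likelihood is ∝ λ^n e^(−λΣtᵢ). Here n = 3 and Σtᵢ = 7.50 + 1.71 + 5.21 = 14.42.
Posterior ∝ λ^7e^(−1λ) · λ^3e^(−14.42λ) = λ^10e^(−15.42λ), i.e. Gamma(11, 15.42).
Mode = (a−1)/b = 10/15.42 ≈ 0.6485.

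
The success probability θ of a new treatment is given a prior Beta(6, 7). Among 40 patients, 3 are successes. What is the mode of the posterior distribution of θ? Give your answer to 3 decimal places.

θ̂_MAP = 0.157

Prior: Beta(6, 7).
Data: 3 successes in 40 trials. The binomial likelihood contributes θ^3(1−θ)^37, so the posterior is Beta(6+3, 7+37) = Beta(9, 44).
For Beta(a, b) with a, b > 1 the mode is (a−1)/(a+b−2) = 8/51 ≈ 0.157.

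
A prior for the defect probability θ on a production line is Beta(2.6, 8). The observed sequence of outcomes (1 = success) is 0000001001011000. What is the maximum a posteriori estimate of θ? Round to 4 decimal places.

θ̂_MAP = 0.2276

Prior: Beta(2.6, 8).
Data: 4 successes in 16 trials (from the sequence). The binomial likelihood contributes θ^4(1−θ)^12, so the posterior is Beta(2.6+4, 8+12) = Beta(6.6, 20).
For Beta(a, b) with a, b > 1 the mode is (a−1)/(a+b−2) = 5.6/24.6 ≈ 0.2276.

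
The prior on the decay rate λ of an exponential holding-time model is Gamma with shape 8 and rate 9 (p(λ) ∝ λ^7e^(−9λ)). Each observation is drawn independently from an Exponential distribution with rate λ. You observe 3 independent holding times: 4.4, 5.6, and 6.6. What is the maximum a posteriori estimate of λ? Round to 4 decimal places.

The Exponential(rate=λ) likelihood is ∝ λ^n e^(−λΣtᵢ). Here n = 3 and Σtᵢ = 4.4 + 5.6 + 6.6 = 16.6.
Posterior ∝ λ^7e^(−9λ) · λ^3e^(−16.6λ) = λ^10e^(−25.6λ), i.e. Gamma(11, 25.6).
Mode = (a−1)/b = 10/25.6 ≈ 0.3906.

λ̂_MAP = 0.3906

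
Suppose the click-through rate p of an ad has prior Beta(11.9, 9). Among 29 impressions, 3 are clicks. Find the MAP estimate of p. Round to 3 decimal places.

Prior: Beta(11.9, 9).
Data: 3 successes in 29 trials. The binomial likelihood contributes p^3(1−p)^26, so the posterior is Beta(11.9+3, 9+26) = Beta(14.9, 35).
For Beta(a, b) with a, b > 1 the mode is (a−1)/(a+b−2) = 13.9/47.9 ≈ 0.290.

p̂_MAP = 0.290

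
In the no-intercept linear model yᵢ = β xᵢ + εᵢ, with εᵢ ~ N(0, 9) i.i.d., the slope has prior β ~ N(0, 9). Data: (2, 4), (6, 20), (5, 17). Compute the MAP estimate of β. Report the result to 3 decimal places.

β̂_MAP = 3.227

log p(β | y) = −Σ(yᵢ − βxᵢ)²/(2·9) − β²/(2·9) + const.
Setting the derivative to zero: Σxᵢ(yᵢ − βxᵢ)/9 − β/9 = 0, so β = Σxᵢyᵢ / (Σxᵢ² + σ²/τ²).
Σxᵢyᵢ = 2·4 + 6·20 + 5·17 = 213; Σxᵢ² = 65; σ²/τ² = 1.
β̂_MAP = 213 / (65 + 1) = 213/66 ≈ 3.227.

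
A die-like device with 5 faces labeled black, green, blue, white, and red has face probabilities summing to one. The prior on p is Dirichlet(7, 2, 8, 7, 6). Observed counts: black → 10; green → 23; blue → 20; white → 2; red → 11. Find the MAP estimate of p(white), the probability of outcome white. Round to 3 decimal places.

The posterior is Dirichlet(αᵢ + nᵢ) = Dirichlet(17, 25, 28, 9, 17).
For a Dirichlet(a₁,…,a_K) with all aᵢ > 1, the mode has j-th component (aⱼ − 1)/(Σaᵢ − K).
Here Σaᵢ = 96 and K = 5, so p(white) = (9 − 1)/(96 − 5) = 8/91 ≈ 0.088.

MAP estimate of p(white) = 0.088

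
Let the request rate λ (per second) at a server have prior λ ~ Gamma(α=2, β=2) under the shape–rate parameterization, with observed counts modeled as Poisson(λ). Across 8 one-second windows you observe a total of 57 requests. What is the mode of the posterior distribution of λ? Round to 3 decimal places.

λ̂_MAP = 5.800

Σxᵢ = 57, n = 8.
Posterior ∝ λe^(−2λ) · λ^57e^(−8λ) = λ^58e^(−10λ), i.e. Gamma(shape=59, rate=10).
The mode of a Gamma(a, b) with a ≥ 1 (shape–rate) is (a−1)/b = 58/10 ≈ 5.800.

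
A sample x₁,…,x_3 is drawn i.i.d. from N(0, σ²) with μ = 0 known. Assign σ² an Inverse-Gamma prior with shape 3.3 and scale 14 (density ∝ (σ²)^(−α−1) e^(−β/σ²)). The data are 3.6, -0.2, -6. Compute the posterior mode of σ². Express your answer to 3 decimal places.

σ̂²_MAP = 6.638

Sum of squared deviations about the known mean: SS = (3.6−0)² + (-0.2−0)² + (-6−0)² = 49.
The Normal likelihood contributes (σ²)^(−n/2) exp(−SS/(2σ²)), so the posterior is Inverse-Gamma(α + n/2, β + SS/2) = Inverse-Gamma(4.8, 38.5).
The mode of Inverse-Gamma(a, b) is b/(a+1) = 38.5/5.8 ≈ 6.638.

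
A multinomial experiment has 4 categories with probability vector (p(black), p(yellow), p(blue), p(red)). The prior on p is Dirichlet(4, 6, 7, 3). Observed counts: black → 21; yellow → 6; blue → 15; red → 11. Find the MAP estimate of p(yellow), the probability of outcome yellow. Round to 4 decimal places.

The posterior is Dirichlet(αᵢ + nᵢ) = Dirichlet(25, 12, 22, 14).
For a Dirichlet(a₁,…,a_K) with all aᵢ > 1, the mode has j-th component (aⱼ − 1)/(Σaᵢ − K).
Here Σaᵢ = 73 and K = 4, so p(yellow) = (12 − 1)/(73 − 4) = 11/69 ≈ 0.1594.

MAP estimate of p(yellow) = 0.1594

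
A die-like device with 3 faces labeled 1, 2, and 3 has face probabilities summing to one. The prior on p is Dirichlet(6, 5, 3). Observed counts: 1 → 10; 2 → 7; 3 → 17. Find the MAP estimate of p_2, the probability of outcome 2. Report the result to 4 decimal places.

The posterior is Dirichlet(αᵢ + nᵢ) = Dirichlet(16, 12, 20).
For a Dirichlet(a₁,…,a_K) with all aᵢ > 1, the mode has j-th component (aⱼ − 1)/(Σaᵢ − K).
Here Σaᵢ = 48 and K = 3, so p_2 = (12 − 1)/(48 − 3) = 11/45 ≈ 0.2444.

MAP estimate: 0.2444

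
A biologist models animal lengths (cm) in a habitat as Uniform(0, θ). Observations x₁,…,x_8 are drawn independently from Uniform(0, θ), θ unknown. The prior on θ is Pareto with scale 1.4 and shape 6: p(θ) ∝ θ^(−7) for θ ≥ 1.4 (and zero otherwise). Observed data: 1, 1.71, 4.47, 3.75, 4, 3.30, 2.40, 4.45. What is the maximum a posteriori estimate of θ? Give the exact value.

θ̂_MAP = 4.47

The Uniform(0, θ) likelihood is θ^(−n) for θ ≥ max(xᵢ), zero otherwise. Here max(xᵢ) = 4.47.
Posterior ∝ θ^(−7) · θ^(−8) = θ^(−15) on θ ≥ max(1.4, 4.47) = 4.47.
This density is strictly decreasing in θ, so the posterior mode lies at the lower boundary of the support.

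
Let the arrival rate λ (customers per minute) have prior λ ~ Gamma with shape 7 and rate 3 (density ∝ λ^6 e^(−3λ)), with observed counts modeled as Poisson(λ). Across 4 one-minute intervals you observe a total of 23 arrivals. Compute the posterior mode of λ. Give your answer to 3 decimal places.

Σxᵢ = 23, n = 4.
Posterior ∝ λ^6e^(−3λ) · λ^23e^(−4λ) = λ^29e^(−7λ), i.e. Gamma(shape=30, rate=7).
The mode of a Gamma(a, b) with a ≥ 1 (shape–rate) is (a−1)/b = 29/7 ≈ 4.143.

λ̂_MAP = 4.143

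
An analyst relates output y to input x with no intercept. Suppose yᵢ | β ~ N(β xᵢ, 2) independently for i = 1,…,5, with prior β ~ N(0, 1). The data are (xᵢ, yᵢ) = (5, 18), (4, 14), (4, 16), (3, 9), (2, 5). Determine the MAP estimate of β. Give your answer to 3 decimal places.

β̂_MAP = 3.431

log p(β | y) = −Σ(yᵢ − βxᵢ)²/(2·2) − β²/(2·1) + const.
Setting the derivative to zero: Σxᵢ(yᵢ − βxᵢ)/2 − β/1 = 0, so β = Σxᵢyᵢ / (Σxᵢ² + σ²/τ²).
Σxᵢyᵢ = 5·18 + 4·14 + 4·16 + 3·9 + 2·5 = 247; Σxᵢ² = 70; σ²/τ² = 2.
β̂_MAP = 247 / (70 + 2) = 247/72 ≈ 3.431.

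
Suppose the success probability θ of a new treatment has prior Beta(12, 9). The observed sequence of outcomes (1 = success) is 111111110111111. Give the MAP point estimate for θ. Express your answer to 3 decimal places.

θ̂_MAP = 0.735

Prior: Beta(12, 9).
Data: 14 successes in 15 trials (from the sequence). The binomial likelihood contributes θ^14(1−θ)^1, so the posterior is Beta(12+14, 9+1) = Beta(26, 10).
For Beta(a, b) with a, b > 1 the mode is (a−1)/(a+b−2) = 25/34 ≈ 0.735.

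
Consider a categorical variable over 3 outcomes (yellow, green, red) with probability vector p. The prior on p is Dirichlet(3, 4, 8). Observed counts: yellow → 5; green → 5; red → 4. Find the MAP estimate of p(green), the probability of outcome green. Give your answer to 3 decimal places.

MAP estimate of p(green) = 0.308

The posterior is Dirichlet(αᵢ + nᵢ) = Dirichlet(8, 9, 12).
For a Dirichlet(a₁,…,a_K) with all aᵢ > 1, the mode has j-th component (aⱼ − 1)/(Σaᵢ − K).
Here Σaᵢ = 29 and K = 3, so p(green) = (9 − 1)/(29 − 3) = 8/26 ≈ 0.308.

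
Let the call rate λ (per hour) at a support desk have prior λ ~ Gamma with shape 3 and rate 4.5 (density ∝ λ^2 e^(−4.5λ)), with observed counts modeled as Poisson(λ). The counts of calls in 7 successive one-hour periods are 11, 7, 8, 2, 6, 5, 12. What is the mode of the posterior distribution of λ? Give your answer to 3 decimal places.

λ̂_MAP = 4.609

Σxᵢ = 11+7+8+2+6+5+12 = 51, with n = 7.
Posterior ∝ λ^2e^(−4.5λ) · λ^51e^(−7λ) = λ^53e^(−11.5λ), i.e. Gamma(shape=54, rate=11.5).
The mode of a Gamma(a, b) with a ≥ 1 (shape–rate) is (a−1)/b = 53/11.5 ≈ 4.609.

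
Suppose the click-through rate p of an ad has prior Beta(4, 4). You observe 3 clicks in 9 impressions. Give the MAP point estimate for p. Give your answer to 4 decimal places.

Prior: Beta(4, 4).
Data: 3 successes in 9 trials. The binomial likelihood contributes p^3(1−p)^6, so the posterior is Beta(4+3, 4+6) = Beta(7, 10).
For Beta(a, b) with a, b > 1 the mode is (a−1)/(a+b−2) = 6/15 ≈ 0.4000.

p̂_MAP = 0.4000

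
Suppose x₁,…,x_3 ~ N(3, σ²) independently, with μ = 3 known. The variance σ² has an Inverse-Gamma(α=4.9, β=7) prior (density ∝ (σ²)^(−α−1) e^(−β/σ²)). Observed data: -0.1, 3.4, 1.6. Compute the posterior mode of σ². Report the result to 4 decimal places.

Sum of squared deviations about the known mean: SS = (-0.1−3)² + (3.4−3)² + (1.6−3)² = 11.73.
The Normal likelihood contributes (σ²)^(−n/2) exp(−SS/(2σ²)), so the posterior is Inverse-Gamma(α + n/2, β + SS/2) = Inverse-Gamma(6.4, 12.865).
The mode of Inverse-Gamma(a, b) is b/(a+1) = 12.865/7.4 ≈ 1.7385.

σ̂²_MAP = 1.7385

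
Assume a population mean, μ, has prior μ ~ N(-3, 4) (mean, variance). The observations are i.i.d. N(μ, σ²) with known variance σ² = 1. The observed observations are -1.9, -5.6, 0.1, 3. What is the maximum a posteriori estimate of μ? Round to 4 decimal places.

μ̂_MAP = -1.2118

n = 4; x̄ = ((-1.9) + (-5.6) + 0.1 + 3)/4 = -4.4/4 = -1.1.
For a Normal prior and Normal likelihood with known variance, the posterior is Normal; its mode equals its mean, the precision-weighted average.
Prior precision 1/σ₀² = 1/4 = 0.25; data precision n/σ² = 4/1 = 4.
μ̂ = (0.25·(-3) + 4·(-1.1)) / (0.25 + 4) = (-5.15)/4.25 = -103/85 ≈ -1.2118.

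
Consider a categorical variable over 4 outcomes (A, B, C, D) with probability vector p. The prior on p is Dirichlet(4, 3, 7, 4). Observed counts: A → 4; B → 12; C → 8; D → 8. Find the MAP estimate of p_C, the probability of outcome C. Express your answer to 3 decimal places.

The posterior is Dirichlet(αᵢ + nᵢ) = Dirichlet(8, 15, 15, 12).
For a Dirichlet(a₁,…,a_K) with all aᵢ > 1, the mode has j-th component (aⱼ − 1)/(Σaᵢ − K).
Here Σaᵢ = 50 and K = 4, so p_C = (15 − 1)/(50 − 4) = 14/46 ≈ 0.304.

MAP estimate of p_C = 0.304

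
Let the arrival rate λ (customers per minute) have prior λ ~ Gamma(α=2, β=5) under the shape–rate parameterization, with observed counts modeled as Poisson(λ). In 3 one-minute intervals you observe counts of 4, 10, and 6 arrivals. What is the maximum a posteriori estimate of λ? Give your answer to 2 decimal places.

Σxᵢ = 4+10+6 = 20, with n = 3.
Posterior ∝ λe^(−5λ) · λ^20e^(−3λ) = λ^21e^(−8λ), i.e. Gamma(shape=22, rate=8).
The mode of a Gamma(a, b) with a ≥ 1 (shape–rate) is (a−1)/b = 21/8 ≈ 2.63.

λ̂_MAP = 2.63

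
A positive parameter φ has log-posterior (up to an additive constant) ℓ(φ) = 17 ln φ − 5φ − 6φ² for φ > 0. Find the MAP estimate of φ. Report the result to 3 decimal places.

φ̂_MAP = 1.000

ℓ'(φ) = 17/φ − 5 − 12φ. Setting this to zero and multiplying by φ: 12φ² + 5φ − 17 = 0.
φ = (−5 + √(5² + 4·12·17)) / (2·12) = (−5 + √841) / 24 = (−5 + 29)/24 = 1.
ℓ''(φ) = −17/φ² − 12 < 0, confirming a maximum.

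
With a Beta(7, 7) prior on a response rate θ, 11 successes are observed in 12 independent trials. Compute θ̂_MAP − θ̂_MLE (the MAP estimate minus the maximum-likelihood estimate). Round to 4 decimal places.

Posterior is Beta(18, 8); MAP = (18−1)/(26−2) = 17/24 ≈ 0.70833.
MLE ignores the prior: θ̂_MLE = k/n = 11/12 ≈ 0.91667.
Difference = 17/24 − 11/12 = -5/24 ≈ -0.2083.

MAP − MLE = -0.2083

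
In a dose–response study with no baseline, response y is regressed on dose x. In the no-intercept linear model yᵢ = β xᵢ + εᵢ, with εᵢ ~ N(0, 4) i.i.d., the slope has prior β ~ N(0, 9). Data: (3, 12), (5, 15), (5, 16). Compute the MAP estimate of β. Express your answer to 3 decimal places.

β̂_MAP = 3.213

log p(β | y) = −Σ(yᵢ − βxᵢ)²/(2·4) − β²/(2·9) + const.
Setting the derivative to zero: Σxᵢ(yᵢ − βxᵢ)/4 − β/9 = 0, so β = Σxᵢyᵢ / (Σxᵢ² + σ²/τ²).
Σxᵢyᵢ = 3·12 + 5·15 + 5·16 = 191; Σxᵢ² = 59; σ²/τ² = 4/9.
β̂_MAP = 191 / (59 + 4/9) = 191/(535/9) = 1719/535 ≈ 3.213.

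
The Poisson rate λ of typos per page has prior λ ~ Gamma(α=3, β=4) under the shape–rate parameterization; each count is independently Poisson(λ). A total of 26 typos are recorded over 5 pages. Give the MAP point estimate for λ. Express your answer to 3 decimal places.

λ̂_MAP = 3.111

Σxᵢ = 26, n = 5.
Posterior ∝ λ^2e^(−4λ) · λ^26e^(−5λ) = λ^28e^(−9λ), i.e. Gamma(shape=29, rate=9).
The mode of a Gamma(a, b) with a ≥ 1 (shape–rate) is (a−1)/b = 28/9 ≈ 3.111.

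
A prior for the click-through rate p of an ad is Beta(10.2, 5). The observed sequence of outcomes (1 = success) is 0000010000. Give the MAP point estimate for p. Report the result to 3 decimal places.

Prior: Beta(10.2, 5).
Data: 1 success in 10 trials (from the sequence). The binomial likelihood contributes p(1−p)^9, so the posterior is Beta(10.2+1, 5+9) = Beta(11.2, 14).
For Beta(a, b) with a, b > 1 the mode is (a−1)/(a+b−2) = 10.2/23.2 ≈ 0.440.

p̂_MAP = 0.440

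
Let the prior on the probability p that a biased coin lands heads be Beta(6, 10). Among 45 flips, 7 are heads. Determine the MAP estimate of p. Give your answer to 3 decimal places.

p̂_MAP = 0.203

Prior: Beta(6, 10).
Data: 7 successes in 45 trials. The binomial likelihood contributes p^7(1−p)^38, so the posterior is Beta(6+7, 10+38) = Beta(13, 48).
For Beta(a, b) with a, b > 1 the mode is (a−1)/(a+b−2) = 12/59 ≈ 0.203.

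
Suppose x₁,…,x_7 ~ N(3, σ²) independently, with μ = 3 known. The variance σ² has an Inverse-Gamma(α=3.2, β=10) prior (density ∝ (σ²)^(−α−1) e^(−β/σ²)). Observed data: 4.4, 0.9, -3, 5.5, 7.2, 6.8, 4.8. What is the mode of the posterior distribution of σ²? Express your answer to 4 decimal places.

σ̂²_MAP = 6.7494

Sum of squared deviations about the known mean: SS = (4.4−3)² + (0.9−3)² + (-3−3)² + (5.5−3)² + (7.2−3)² + (6.8−3)² + (4.8−3)² = 83.94.
The Normal likelihood contributes (σ²)^(−n/2) exp(−SS/(2σ²)), so the posterior is Inverse-Gamma(α + n/2, β + SS/2) = Inverse-Gamma(6.7, 51.97).
The mode of Inverse-Gamma(a, b) is b/(a+1) = 51.97/7.7 ≈ 6.7494.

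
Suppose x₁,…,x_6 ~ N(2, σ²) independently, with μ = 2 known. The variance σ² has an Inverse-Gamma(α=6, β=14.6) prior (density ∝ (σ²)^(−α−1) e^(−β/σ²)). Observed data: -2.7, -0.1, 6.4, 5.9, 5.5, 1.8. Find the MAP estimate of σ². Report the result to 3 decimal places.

Sum of squared deviations about the known mean: SS = (-2.7−2)² + (-0.1−2)² + (6.4−2)² + (5.9−2)² + (5.5−2)² + (1.8−2)² = 73.36.
The Normal likelihood contributes (σ²)^(−n/2) exp(−SS/(2σ²)), so the posterior is Inverse-Gamma(α + n/2, β + SS/2) = Inverse-Gamma(9, 51.28).
The mode of Inverse-Gamma(a, b) is b/(a+1) = 51.28/10 ≈ 5.128.

σ̂²_MAP = 5.128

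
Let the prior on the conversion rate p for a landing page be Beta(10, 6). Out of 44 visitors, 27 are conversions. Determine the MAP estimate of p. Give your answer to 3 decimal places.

p̂_MAP = 0.621

Prior: Beta(10, 6).
Data: 27 successes in 44 trials. The binomial likelihood contributes p^27(1−p)^17, so the posterior is Beta(10+27, 6+17) = Beta(37, 23).
For Beta(a, b) with a, b > 1 the mode is (a−1)/(a+b−2) = 36/58 ≈ 0.621.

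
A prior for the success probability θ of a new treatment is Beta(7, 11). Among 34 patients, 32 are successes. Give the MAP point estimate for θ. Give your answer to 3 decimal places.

Prior: Beta(7, 11).
Data: 32 successes in 34 trials. The binomial likelihood contributes θ^32(1−θ)^2, so the posterior is Beta(7+32, 11+2) = Beta(39, 13).
For Beta(a, b) with a, b > 1 the mode is (a−1)/(a+b−2) = 38/50 ≈ 0.760.

θ̂_MAP = 0.760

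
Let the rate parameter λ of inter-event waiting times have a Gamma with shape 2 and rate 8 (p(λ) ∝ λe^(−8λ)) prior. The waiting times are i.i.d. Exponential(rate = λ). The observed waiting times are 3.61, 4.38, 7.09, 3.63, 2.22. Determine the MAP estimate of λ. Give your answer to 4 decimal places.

λ̂_MAP = 0.2074

The Exponential(rate=λ) likelihood is ∝ λ^n e^(−λΣtᵢ). Here n = 5 and Σtᵢ = 3.61 + 4.38 + 7.09 + 3.63 + 2.22 = 20.93.
Posterior ∝ λe^(−8λ) · λ^5e^(−20.93λ) = λ^6e^(−28.93λ), i.e. Gamma(7, 28.93).
Mode = (a−1)/b = 6/28.93 ≈ 0.2074.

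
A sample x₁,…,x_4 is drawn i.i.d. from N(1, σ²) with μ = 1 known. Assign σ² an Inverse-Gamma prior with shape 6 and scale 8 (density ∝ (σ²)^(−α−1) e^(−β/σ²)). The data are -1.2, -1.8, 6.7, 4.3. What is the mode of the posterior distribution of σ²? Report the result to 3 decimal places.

Sum of squared deviations about the known mean: SS = (-1.2−1)² + (-1.8−1)² + (6.7−1)² + (4.3−1)² = 56.06.
The Normal likelihood contributes (σ²)^(−n/2) exp(−SS/(2σ²)), so the posterior is Inverse-Gamma(α + n/2, β + SS/2) = Inverse-Gamma(8, 36.03).
The mode of Inverse-Gamma(a, b) is b/(a+1) = 36.03/9 ≈ 4.003.

σ̂²_MAP = 4.003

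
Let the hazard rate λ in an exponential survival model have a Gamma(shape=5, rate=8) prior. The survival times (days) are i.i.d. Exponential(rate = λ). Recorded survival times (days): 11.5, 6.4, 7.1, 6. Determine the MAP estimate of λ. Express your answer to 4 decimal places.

λ̂_MAP = 0.2051

The Exponential(rate=λ) likelihood is ∝ λ^n e^(−λΣtᵢ). Here n = 4 and Σtᵢ = 11.5 + 6.4 + 7.1 + 6 = 31.
Posterior ∝ λ^4e^(−8λ) · λ^4e^(−31λ) = λ^8e^(−39λ), i.e. Gamma(9, 39).
Mode = (a−1)/b = 8/39 ≈ 0.2051.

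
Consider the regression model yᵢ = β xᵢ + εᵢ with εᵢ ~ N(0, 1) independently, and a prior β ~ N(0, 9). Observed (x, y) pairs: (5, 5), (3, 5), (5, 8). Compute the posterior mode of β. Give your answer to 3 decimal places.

log p(β | y) = −Σ(yᵢ − βxᵢ)²/(2·1) − β²/(2·9) + const.
Setting the derivative to zero: Σxᵢ(yᵢ − βxᵢ)/1 − β/9 = 0, so β = Σxᵢyᵢ / (Σxᵢ² + σ²/τ²).
Σxᵢyᵢ = 5·5 + 3·5 + 5·8 = 80; Σxᵢ² = 59; σ²/τ² = 1/9.
β̂_MAP = 80 / (59 + 1/9) = 80/(532/9) = 180/133 ≈ 1.353.

β̂_MAP = 1.353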